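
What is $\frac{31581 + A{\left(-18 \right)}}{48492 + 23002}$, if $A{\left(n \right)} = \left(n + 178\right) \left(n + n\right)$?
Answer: $\frac{25821}{71494} \approx 0.36116$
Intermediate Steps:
$A{\left(n \right)} = 2 n \left(178 + n\right)$ ($A{\left(n \right)} = \left(178 + n\right) 2 n = 2 n \left(178 + n\right)$)
$\frac{31581 + A{\left(-18 \right)}}{48492 + 23002} = \frac{31581 + 2 \left(-18\right) \left(178 - 18\right)}{48492 + 23002} = \frac{31581 + 2 \left(-18\right) 160}{71494} = \left(31581 - 5760\right) \frac{1}{71494} = 25821 \cdot \frac{1}{71494} = \frac{25821}{71494}$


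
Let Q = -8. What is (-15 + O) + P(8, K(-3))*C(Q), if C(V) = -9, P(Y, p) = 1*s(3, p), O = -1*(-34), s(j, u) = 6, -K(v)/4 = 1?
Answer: -35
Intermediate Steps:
K(v) = -4 (K(v) = -4*1 = -4)
O = 34
P(Y, p) = 6 (P(Y, p) = 1*6 = 6)
(-15 + O) + P(8, K(-3))*C(Q) = (-15 + 34) + 6*(-9) = 19 - 54 = -35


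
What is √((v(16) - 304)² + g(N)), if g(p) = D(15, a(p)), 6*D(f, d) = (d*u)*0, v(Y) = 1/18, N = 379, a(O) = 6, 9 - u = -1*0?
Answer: 5471/18 ≈ 303.94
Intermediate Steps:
u = 9 (u = 9 - (-1)*0 = 9 - 1*0 = 9 + 0 = 9)
v(Y) = 1/18
D(f, d) = 0 (D(f, d) = ((d*9)*0)/6 = ((9*d)*0)/6 = (⅙)*0 = 0)
g(p) = 0
√((v(16) - 304)² + g(N)) = √((1/18 - 304)² + 0) = √((-5471/18)² + 0) = √(29931841/324 + 0) = √(29931841/324) = 5471/18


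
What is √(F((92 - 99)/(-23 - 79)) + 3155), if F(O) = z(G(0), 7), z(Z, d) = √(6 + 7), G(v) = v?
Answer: √(3155 + √13) ≈ 56.201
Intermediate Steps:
z(Z, d) = √13
F(O) = √13
√(F((92 - 99)/(-23 - 79)) + 3155) = √(√13 + 3155) = √(3155 + √13)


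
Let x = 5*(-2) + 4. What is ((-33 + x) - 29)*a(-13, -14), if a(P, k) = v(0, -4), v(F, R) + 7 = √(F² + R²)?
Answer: 204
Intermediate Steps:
v(F, R) = -7 + √(F² + R²)
a(P, k) = -3 (a(P, k) = -7 + √(0² + (-4)²) = -7 + √(0 + 16) = -7 + √16 = -7 + 4 = -3)
x = -6 (x = -10 + 4 = -6)
((-33 + x) - 29)*a(-13, -14) = ((-33 - 6) - 29)*(-3) = (-39 - 29)*(-3) = -68*(-3) = 204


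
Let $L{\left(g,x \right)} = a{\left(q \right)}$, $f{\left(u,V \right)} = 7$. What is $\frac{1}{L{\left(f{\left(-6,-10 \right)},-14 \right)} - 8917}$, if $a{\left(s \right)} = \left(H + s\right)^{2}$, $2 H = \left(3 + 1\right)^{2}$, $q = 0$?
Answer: $- \frac{1}{8853} \approx -0.00011296$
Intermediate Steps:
$H = 8$ ($H = \frac{\left(3 + 1\right)^{2}}{2} = \frac{4^{2}}{2} = \frac{1}{2} \cdot 16 = 8$)
$a{\left(s \right)} = \left(8 + s\right)^{2}$
$L{\left(g,x \right)} = 64$ ($L{\left(g,x \right)} = \left(8 + 0\right)^{2} = 8^{2} = 64$)
$\frac{1}{L{\left(f{\left(-6,-10 \right)},-14 \right)} - 8917} = \frac{1}{64 - 8917} = \frac{1}{-8853} = - \frac{1}{8853}$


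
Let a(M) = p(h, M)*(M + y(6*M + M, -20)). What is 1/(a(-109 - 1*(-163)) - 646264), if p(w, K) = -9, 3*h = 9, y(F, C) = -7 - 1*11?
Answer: -1/646588 ≈ -1.5466e-6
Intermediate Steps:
y(F, C) = -18 (y(F, C) = -7 - 11 = -18)
h = 3 (h = (1/3)*9 = 3)
a(M) = 162 - 9*M (a(M) = -9*(M - 18) = -9*(-18 + M) = 162 - 9*M)
1/(a(-109 - 1*(-163)) - 646264) = 1/((162 - 9*(-109 - 1*(-163))) - 646264) = 1/((162 - 9*(-109 + 163)) - 646264) = 1/((162 - 9*54) - 646264) = 1/((162 - 486) - 646264) = 1/(-324 - 646264) = 1/(-646588) = -1/646588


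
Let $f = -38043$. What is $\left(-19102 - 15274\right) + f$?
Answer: $-72419$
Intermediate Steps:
$\left(-19102 - 15274\right) + f = \left(-19102 - 15274\right) - 38043 = -34376 - 38043 = -72419$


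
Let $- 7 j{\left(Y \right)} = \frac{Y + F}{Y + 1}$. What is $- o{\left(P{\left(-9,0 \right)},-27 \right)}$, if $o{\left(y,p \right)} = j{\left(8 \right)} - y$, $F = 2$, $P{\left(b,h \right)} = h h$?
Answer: $\frac{10}{63} \approx 0.15873$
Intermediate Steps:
$P{\left(b,h \right)} = h^{2}$
$j{\left(Y \right)} = - \frac{2 + Y}{7 \left(1 + Y\right)}$ ($j{\left(Y \right)} = - \frac{\left(Y + 2\right) \frac{1}{Y + 1}}{7} = - \frac{\left(2 + Y\right) \frac{1}{1 + Y}}{7} = - \frac{\frac{1}{1 + Y} \left(2 + Y\right)}{7} = - \frac{2 + Y}{7 \left(1 + Y\right)}$)
$o{\left(y,p \right)} = - \frac{10}{63} - y$ ($o{\left(y,p \right)} = \frac{-2 - 8}{7 \left(1 + 8\right)} - y = \frac{-2 - 8}{7 \cdot 9} - y = \frac{1}{7} \cdot \frac{1}{9} \left(-10\right) - y = - \frac{10}{63} - y$)
$- o{\left(P{\left(-9,0 \right)},-27 \right)} = - (- \frac{10}{63} - 0^{2}) = - (- \frac{10}{63} - 0) = - (- \frac{10}{63} + 0) = \left(-1\right) \left(- \frac{10}{63}\right) = \frac{10}{63}$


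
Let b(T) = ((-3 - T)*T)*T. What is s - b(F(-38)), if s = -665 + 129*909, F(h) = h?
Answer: 66056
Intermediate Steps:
s = 116596 (s = -665 + 117261 = 116596)
b(T) = T²*(-3 - T) (b(T) = (T*(-3 - T))*T = T²*(-3 - T))
s - b(F(-38)) = 116596 - (-38)²*(-3 - 1*(-38)) = 116596 - 1444*(-3 + 38) = 116596 - 1444*35 = 116596 - 1*50540 = 116596 - 50540 = 66056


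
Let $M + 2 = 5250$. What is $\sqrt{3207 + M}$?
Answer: $\sqrt{8455} \approx 91.951$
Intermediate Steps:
$M = 5248$ ($M = -2 + 5250 = 5248$)
$\sqrt{3207 + M} = \sqrt{3207 + 5248} = \sqrt{8455}$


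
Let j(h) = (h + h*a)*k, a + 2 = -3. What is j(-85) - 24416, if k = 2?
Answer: -23736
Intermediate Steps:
a = -5 (a = -2 - 3 = -5)
j(h) = -8*h (j(h) = (h + h*(-5))*2 = (h - 5*h)*2 = -4*h*2 = -8*h)
j(-85) - 24416 = -8*(-85) - 24416 = 680 - 24416 = -23736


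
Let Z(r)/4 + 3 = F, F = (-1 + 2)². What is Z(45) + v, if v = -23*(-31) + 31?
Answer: 736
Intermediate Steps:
F = 1 (F = 1² = 1)
Z(r) = -8 (Z(r) = -12 + 4*1 = -12 + 4 = -8)
v = 744 (v = 713 + 31 = 744)
Z(45) + v = -8 + 744 = 736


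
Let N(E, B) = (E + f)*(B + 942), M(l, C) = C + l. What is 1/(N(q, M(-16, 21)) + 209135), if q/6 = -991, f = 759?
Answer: -1/4702954 ≈ -2.1263e-7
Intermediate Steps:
q = -5946 (q = 6*(-991) = -5946)
N(E, B) = (759 + E)*(942 + B) (N(E, B) = (E + 759)*(B + 942) = (759 + E)*(942 + B))
1/(N(q, M(-16, 21)) + 209135) = 1/((714978 + 759*(21 - 16) + 942*(-5946) + (21 - 16)*(-5946)) + 209135) = 1/((714978 + 759*5 - 5601132 + 5*(-5946)) + 209135) = 1/((714978 + 3795 - 5601132 - 29730) + 209135) = 1/(-4912089 + 209135) = 1/(-4702954) = -1/4702954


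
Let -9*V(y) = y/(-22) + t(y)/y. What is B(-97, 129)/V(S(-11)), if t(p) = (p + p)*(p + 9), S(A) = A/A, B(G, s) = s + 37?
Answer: -32868/439 ≈ -74.870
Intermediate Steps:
B(G, s) = 37 + s
S(A) = 1
t(p) = 2*p*(9 + p) (t(p) = (2*p)*(9 + p) = 2*p*(9 + p))
V(y) = -2 - 43*y/198 (V(y) = -(y/(-22) + (2*y*(9 + y))/y)/9 = -(y*(-1/22) + (18 + 2*y))/9 = -(-y/22 + (18 + 2*y))/9 = -(18 + 43*y/22)/9 = -2 - 43*y/198)
B(-97, 129)/V(S(-11)) = (37 + 129)/(-2 - 43/198*1) = 166/(-2 - 43/198) = 166/(-439/198) = 166*(-198/439) = -32868/439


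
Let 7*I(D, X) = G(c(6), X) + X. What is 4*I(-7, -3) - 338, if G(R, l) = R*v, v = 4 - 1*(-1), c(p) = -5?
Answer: -354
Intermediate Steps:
v = 5 (v = 4 + 1 = 5)
G(R, l) = 5*R (G(R, l) = R*5 = 5*R)
I(D, X) = -25/7 + X/7 (I(D, X) = (5*(-5) + X)/7 = (-25 + X)/7 = -25/7 + X/7)
4*I(-7, -3) - 338 = 4*(-25/7 + (⅐)*(-3)) - 338 = 4*(-25/7 - 3/7) - 338 = 4*(-4) - 338 = -16 - 338 = -354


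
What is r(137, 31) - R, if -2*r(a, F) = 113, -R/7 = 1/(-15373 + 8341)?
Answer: -397315/7032 ≈ -56.501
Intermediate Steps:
R = 7/7032 (R = -7/(-15373 + 8341) = -7/(-7032) = -7*(-1/7032) = 7/7032 ≈ 0.00099545)
r(a, F) = -113/2 (r(a, F) = -1/2*113 = -113/2)
r(137, 31) - R = -113/2 - 1*7/7032 = -113/2 - 7/7032 = -397315/7032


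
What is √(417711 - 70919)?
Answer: 2*√86698 ≈ 588.89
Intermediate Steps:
√(417711 - 70919) = √346792 = 2*√86698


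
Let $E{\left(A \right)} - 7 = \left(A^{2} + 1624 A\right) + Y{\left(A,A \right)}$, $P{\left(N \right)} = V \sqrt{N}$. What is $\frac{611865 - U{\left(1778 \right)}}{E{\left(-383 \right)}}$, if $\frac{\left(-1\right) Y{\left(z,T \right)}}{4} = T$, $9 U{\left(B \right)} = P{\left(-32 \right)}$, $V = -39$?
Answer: $- \frac{611865}{473764} - \frac{13 i \sqrt{2}}{355323} \approx -1.2915 - 5.1741 \cdot 10^{-5} i$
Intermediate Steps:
$P{\left(N \right)} = - 39 \sqrt{N}$
$U{\left(B \right)} = - \frac{52 i \sqrt{2}}{3}$ ($U{\left(B \right)} = \frac{\left(-39\right) \sqrt{-32}}{9} = \frac{\left(-39\right) 4 i \sqrt{2}}{9} = \frac{\left(-156\right) i \sqrt{2}}{9} = - \frac{52 i \sqrt{2}}{3}$)
$Y{\left(z,T \right)} = - 4 T$
$E{\left(A \right)} = 7 + A^{2} + 1620 A$ ($E{\left(A \right)} = 7 - \left(- A^{2} - 1620 A\right) = 7 + \left(A^{2} + 1620 A\right) = 7 + A^{2} + 1620 A$)
$\frac{611865 - U{\left(1778 \right)}}{E{\left(-383 \right)}} = \frac{611865 - - \frac{52 i \sqrt{2}}{3}}{7 + \left(-383\right)^{2} + 1620 \left(-383\right)} = \frac{611865 + \frac{52 i \sqrt{2}}{3}}{7 + 146689 - 620460} = \frac{611865 + \frac{52 i \sqrt{2}}{3}}{-473764} = \left(611865 + \frac{52 i \sqrt{2}}{3}\right) \left(- \frac{1}{473764}\right) = - \frac{611865}{473764} - \frac{13 i \sqrt{2}}{355323}$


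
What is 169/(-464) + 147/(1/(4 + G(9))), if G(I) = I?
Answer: 886535/464 ≈ 1910.6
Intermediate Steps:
169/(-464) + 147/(1/(4 + G(9))) = 169/(-464) + 147/(1/(4 + 9)) = 169*(-1/464) + 147/(1/13) = -169/464 + 147/(1/13) = -169/464 + 147*13 = -169/464 + 1911 = 886535/464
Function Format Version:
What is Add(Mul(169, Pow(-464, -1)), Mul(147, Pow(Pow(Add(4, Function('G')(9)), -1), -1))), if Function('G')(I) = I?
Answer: Rational(886535, 464) ≈ 1910.6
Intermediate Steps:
Add(Mul(169, Pow(-464, -1)), Mul(147, Pow(Pow(Add(4, Function('G')(9)), -1), -1))) = Add(Mul(169, Pow(-464, -1)), Mul(147, Pow(Pow(Add(4, 9), -1), -1))) = Add(Mul(169, Rational(-1, 464)), Mul(147, Pow(Pow(13, -1), -1))) = Add(Rational(-169, 464), Mul(147, Pow(Rational(1, 13), -1))) = Add(Rational(-169, 464), Mul(147, 13)) = Add(Rational(-169, 464), 1911) = Rational(886535, 464)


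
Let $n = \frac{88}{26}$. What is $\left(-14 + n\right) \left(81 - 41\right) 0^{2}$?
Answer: $0$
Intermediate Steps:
$n = \frac{44}{13}$ ($n = 88 \cdot \frac{1}{26} = \frac{44}{13} \approx 3.3846$)
$\left(-14 + n\right) \left(81 - 41\right) 0^{2} = \left(-14 + \frac{44}{13}\right) \left(81 - 41\right) 0^{2} = \left(- \frac{138}{13}\right) 40 \cdot 0 = \left(- \frac{5520}{13}\right) 0 = 0$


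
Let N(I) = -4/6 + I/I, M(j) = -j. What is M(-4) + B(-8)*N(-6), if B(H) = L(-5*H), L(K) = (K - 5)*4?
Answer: 152/3 ≈ 50.667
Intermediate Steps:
L(K) = -20 + 4*K (L(K) = (-5 + K)*4 = -20 + 4*K)
B(H) = -20 - 20*H (B(H) = -20 + 4*(-5*H) = -20 - 20*H)
N(I) = ⅓ (N(I) = -4*⅙ + 1 = -⅔ + 1 = ⅓)
M(-4) + B(-8)*N(-6) = -1*(-4) + (-20 - 20*(-8))*(⅓) = 4 + (-20 + 160)*(⅓) = 4 + 140*(⅓) = 4 + 140/3 = 152/3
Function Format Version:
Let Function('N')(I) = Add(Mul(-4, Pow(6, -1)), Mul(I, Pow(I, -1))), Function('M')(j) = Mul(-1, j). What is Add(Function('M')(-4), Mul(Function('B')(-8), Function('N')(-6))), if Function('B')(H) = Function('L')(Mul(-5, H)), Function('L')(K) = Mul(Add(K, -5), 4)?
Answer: Rational(152, 3) ≈ 50.667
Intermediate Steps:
Function('L')(K) = Add(-20, Mul(4, K)) (Function('L')(K) = Mul(Add(-5, K), 4) = Add(-20, Mul(4, K)))
Function('B')(H) = Add(-20, Mul(-20, H)) (Function('B')(H) = Add(-20, Mul(4, Mul(-5, H))) = Add(-20, Mul(-20, H)))
Function('N')(I) = Rational(1, 3) (Function('N')(I) = Add(Mul(-4, Rational(1, 6)), 1) = Add(Rational(-2, 3), 1) = Rational(1, 3))
Add(Function('M')(-4), Mul(Function('B')(-8), Function('N')(-6))) = Add(Mul(-1, -4), Mul(Add(-20, Mul(-20, -8)), Rational(1, 3))) = Add(4, Mul(Add(-20, 160), Rational(1, 3))) = Add(4, Mul(140, Rational(1, 3))) = Add(4, Rational(140, 3)) = Rational(152, 3)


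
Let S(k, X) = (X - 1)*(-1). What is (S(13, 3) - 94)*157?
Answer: -15072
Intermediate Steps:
S(k, X) = 1 - X (S(k, X) = (-1 + X)*(-1) = 1 - X)
(S(13, 3) - 94)*157 = ((1 - 1*3) - 94)*157 = ((1 - 3) - 94)*157 = (-2 - 94)*157 = -96*157 = -15072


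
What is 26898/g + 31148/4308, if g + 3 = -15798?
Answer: 31357747/5672559 ≈ 5.5280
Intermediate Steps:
g = -15801 (g = -3 - 15798 = -15801)
26898/g + 31148/4308 = 26898/(-15801) + 31148/4308 = 26898*(-1/15801) + 31148*(1/4308) = -8966/5267 + 7787/1077 = 31357747/5672559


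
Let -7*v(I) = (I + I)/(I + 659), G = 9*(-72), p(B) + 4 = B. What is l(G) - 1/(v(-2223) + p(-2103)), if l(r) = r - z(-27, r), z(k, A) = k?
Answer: -7163813887/11535941 ≈ -621.00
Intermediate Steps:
p(B) = -4 + B
G = -648
v(I) = -2*I/(7*(659 + I)) (v(I) = -(I + I)/(7*(I + 659)) = -2*I/(7*(659 + I)))
l(r) = 27 + r (l(r) = r - 1*(-27) = r + 27 = 27 + r)
l(G) - 1/(v(-2223) + p(-2103)) = (27 - 648) - 1/(-2*(-2223)/(4613 + 7*(-2223)) + (-4 - 2103)) = -621 - 1/(-2*(-2223)/(4613 - 15561) - 2107) = -621 - 1/(-2*(-2223)/(-10948) - 2107) = -621 - 1/(-2*(-2223)*(-1/10948) - 2107) = -621 - 1/(-2223/5474 - 2107) = -621 - 1/(-11535941/5474) = -621 - 1*(-5474/11535941) = -621 + 5474/11535941 = -7163813887/11535941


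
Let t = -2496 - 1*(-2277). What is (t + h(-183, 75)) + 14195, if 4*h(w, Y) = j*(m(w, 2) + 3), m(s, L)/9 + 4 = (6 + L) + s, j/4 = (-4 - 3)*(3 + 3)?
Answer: 81512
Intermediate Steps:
j = -168 (j = 4*((-4 - 3)*(3 + 3)) = 4*(-7*6) = 4*(-42) = -168)
m(s, L) = 18 + 9*L + 9*s (m(s, L) = -36 + 9*((6 + L) + s) = -36 + 9*(6 + L + s) = -36 + (54 + 9*L + 9*s) = 18 + 9*L + 9*s)
h(w, Y) = -1638 - 378*w (h(w, Y) = (-168*((18 + 9*2 + 9*w) + 3))/4 = (-168*((18 + 18 + 9*w) + 3))/4 = (-168*((36 + 9*w) + 3))/4 = (-168*(39 + 9*w))/4 = (-6552 - 1512*w)/4 = -1638 - 378*w)
t = -219 (t = -2496 + 2277 = -219)
(t + h(-183, 75)) + 14195 = (-219 + (-1638 - 378*(-183))) + 14195 = (-219 + (-1638 + 69174)) + 14195 = (-219 + 67536) + 14195 = 67317 + 14195 = 81512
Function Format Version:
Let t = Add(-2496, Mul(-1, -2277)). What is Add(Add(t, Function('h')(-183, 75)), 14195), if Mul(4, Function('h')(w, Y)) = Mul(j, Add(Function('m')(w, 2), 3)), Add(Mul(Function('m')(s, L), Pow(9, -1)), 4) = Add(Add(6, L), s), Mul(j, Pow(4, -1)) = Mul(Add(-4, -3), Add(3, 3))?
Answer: 81512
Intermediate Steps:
j = -168 (j = Mul(4, Mul(Add(-4, -3), Add(3, 3))) = Mul(4, Mul(-7, 6)) = Mul(4, -42) = -168)
Function('m')(s, L) = Add(18, Mul(9, L), Mul(9, s)) (Function('m')(s, L) = Add(-36, Mul(9, Add(Add(6, L), s))) = Add(-36, Mul(9, Add(6, L, s))) = Add(-36, Add(54, Mul(9, L), Mul(9, s))) = Add(18, Mul(9, L), Mul(9, s)))
Function('h')(w, Y) = Add(-1638, Mul(-378, w)) (Function('h')(w, Y) = Mul(Rational(1, 4), Mul(-168, Add(Add(18, Mul(9, 2), Mul(9, w)), 3))) = Mul(Rational(1, 4), Mul(-168, Add(Add(18, 18, Mul(9, w)), 3))) = Mul(Rational(1, 4), Mul(-168, Add(Add(36, Mul(9, w)), 3))) = Mul(Rational(1, 4), Mul(-168, Add(39, Mul(9, w)))) = Mul(Rational(1, 4), Add(-6552, Mul(-1512, w))) = Add(-1638, Mul(-378, w)))
t = -219 (t = Add(-2496, 2277) = -219)
Add(Add(t, Function('h')(-183, 75)), 14195) = Add(Add(-219, Add(-1638, Mul(-378, -183))), 14195) = Add(Add(-219, Add(-1638, 69174)), 14195) = Add(Add(-219, 67536), 14195) = Add(67317, 14195) = 81512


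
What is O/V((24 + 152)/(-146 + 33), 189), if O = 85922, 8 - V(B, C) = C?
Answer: -85922/181 ≈ -474.71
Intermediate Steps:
V(B, C) = 8 - C
O/V((24 + 152)/(-146 + 33), 189) = 85922/(8 - 1*189) = 85922/(8 - 189) = 85922/(-181) = 85922*(-1/181) = -85922/181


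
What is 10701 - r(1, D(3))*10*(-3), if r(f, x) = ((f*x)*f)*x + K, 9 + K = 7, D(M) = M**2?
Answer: 13071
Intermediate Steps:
K = -2 (K = -9 + 7 = -2)
r(f, x) = -2 + f**2*x**2 (r(f, x) = ((f*x)*f)*x - 2 = (x*f**2)*x - 2 = f**2*x**2 - 2 = -2 + f**2*x**2)
10701 - r(1, D(3))*10*(-3) = 10701 - (-2 + 1**2*(3**2)**2)*10*(-3) = 10701 - (-2 + 1*9**2)*10*(-3) = 10701 - (-2 + 1*81)*10*(-3) = 10701 - (-2 + 81)*10*(-3) = 10701 - 79*10*(-3) = 10701 - 790*(-3) = 10701 - 1*(-2370) = 10701 + 2370 = 13071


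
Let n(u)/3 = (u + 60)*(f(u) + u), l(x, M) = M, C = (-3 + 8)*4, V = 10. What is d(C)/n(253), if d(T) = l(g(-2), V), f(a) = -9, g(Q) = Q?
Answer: 5/114558 ≈ 4.3646e-5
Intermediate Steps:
C = 20 (C = 5*4 = 20)
d(T) = 10
n(u) = 3*(-9 + u)*(60 + u) (n(u) = 3*((u + 60)*(-9 + u)) = 3*((60 + u)*(-9 + u)) = 3*((-9 + u)*(60 + u)) = 3*(-9 + u)*(60 + u))
d(C)/n(253) = 10/(-1620 + 3*253² + 153*253) = 10/(-1620 + 3*64009 + 38709) = 10/(-1620 + 192027 + 38709) = 10/229116 = 10*(1/229116) = 5/114558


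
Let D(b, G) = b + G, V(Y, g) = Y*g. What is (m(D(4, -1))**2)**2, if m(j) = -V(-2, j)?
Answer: 1296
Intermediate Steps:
D(b, G) = G + b
m(j) = 2*j (m(j) = -(-2)*j = 2*j)
(m(D(4, -1))**2)**2 = ((2*(-1 + 4))**2)**2 = ((2*3)**2)**2 = (6**2)**2 = 36**2 = 1296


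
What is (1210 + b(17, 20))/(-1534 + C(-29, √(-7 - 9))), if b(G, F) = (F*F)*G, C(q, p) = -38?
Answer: -1335/262 ≈ -5.0954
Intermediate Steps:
b(G, F) = G*F² (b(G, F) = F²*G = G*F²)
(1210 + b(17, 20))/(-1534 + C(-29, √(-7 - 9))) = (1210 + 17*20²)/(-1534 - 38) = (1210 + 17*400)/(-1572) = -(1210 + 6800)/1572 = -1/1572*8010 = -1335/262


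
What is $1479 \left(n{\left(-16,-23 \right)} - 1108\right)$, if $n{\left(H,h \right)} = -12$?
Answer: $-1656480$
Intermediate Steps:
$1479 \left(n{\left(-16,-23 \right)} - 1108\right) = 1479 \left(-12 - 1108\right) = 1479 \left(-1120\right) = -1656480$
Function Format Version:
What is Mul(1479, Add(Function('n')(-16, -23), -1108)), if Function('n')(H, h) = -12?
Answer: -1656480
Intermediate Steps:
Mul(1479, Add(Function('n')(-16, -23), -1108)) = Mul(1479, Add(-12, -1108)) = Mul(1479, -1120) = -1656480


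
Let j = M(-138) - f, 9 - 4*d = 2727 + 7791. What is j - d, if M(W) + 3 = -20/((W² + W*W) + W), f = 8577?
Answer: -90362753/15180 ≈ -5952.8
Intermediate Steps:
d = -10509/4 (d = 9/4 - (2727 + 7791)/4 = 9/4 - ¼*10518 = 9/4 - 5259/2 = -10509/4 ≈ -2627.3)
M(W) = -3 - 20/(W + 2*W²) (M(W) = -3 - 20/((W² + W*W) + W) = -3 - 20/((W² + W²) + W) = -3 - 20/(2*W² + W) = -3 - 20/(W + 2*W²))
j = -32561102/3795 (j = (-20 - 6*(-138)² - 3*(-138))/((-138)*(1 + 2*(-138))) - 1*8577 = -(-20 - 6*19044 + 414)/(138*(1 - 276)) - 8577 = -1/138*(-20 - 114264 + 414)/(-275) - 8577 = -1/138*(-1/275)*(-113870) - 8577 = -11387/3795 - 8577 = -32561102/3795 ≈ -8580.0)
j - d = -32561102/3795 - 1*(-10509/4) = -32561102/3795 + 10509/4 = -90362753/15180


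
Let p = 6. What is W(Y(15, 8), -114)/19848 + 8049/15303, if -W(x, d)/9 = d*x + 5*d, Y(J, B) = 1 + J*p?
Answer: 23153345/4218527 ≈ 5.4885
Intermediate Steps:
Y(J, B) = 1 + 6*J (Y(J, B) = 1 + J*6 = 1 + 6*J)
W(x, d) = -45*d - 9*d*x (W(x, d) = -9*(d*x + 5*d) = -9*(5*d + d*x) = -45*d - 9*d*x)
W(Y(15, 8), -114)/19848 + 8049/15303 = -9*(-114)*(5 + (1 + 6*15))/19848 + 8049/15303 = -9*(-114)*(5 + (1 + 90))*(1/19848) + 8049*(1/15303) = -9*(-114)*(5 + 91)*(1/19848) + 2683/5101 = -9*(-114)*96*(1/19848) + 2683/5101 = 98496*(1/19848) + 2683/5101 = 4104/827 + 2683/5101 = 23153345/4218527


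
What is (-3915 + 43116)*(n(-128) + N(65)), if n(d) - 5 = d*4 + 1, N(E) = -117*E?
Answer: -317959311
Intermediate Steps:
n(d) = 6 + 4*d (n(d) = 5 + (d*4 + 1) = 5 + (4*d + 1) = 5 + (1 + 4*d) = 6 + 4*d)
(-3915 + 43116)*(n(-128) + N(65)) = (-3915 + 43116)*((6 + 4*(-128)) - 117*65) = 39201*((6 - 512) - 7605) = 39201*(-506 - 7605) = 39201*(-8111) = -317959311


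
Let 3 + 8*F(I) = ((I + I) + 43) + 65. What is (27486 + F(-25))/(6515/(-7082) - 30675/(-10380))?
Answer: 134735542199/9974310 ≈ 13508.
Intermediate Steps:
F(I) = 105/8 + I/4 (F(I) = -3/8 + (((I + I) + 43) + 65)/8 = -3/8 + ((2*I + 43) + 65)/8 = -3/8 + ((43 + 2*I) + 65)/8 = -3/8 + (108 + 2*I)/8 = -3/8 + (27/2 + I/4) = 105/8 + I/4)
(27486 + F(-25))/(6515/(-7082) - 30675/(-10380)) = (27486 + (105/8 + (¼)*(-25)))/(6515/(-7082) - 30675/(-10380)) = (27486 + (105/8 - 25/4))/(6515*(-1/7082) - 30675*(-1/10380)) = (27486 + 55/8)/(-6515/7082 + 2045/692) = 219943/(8*(4987155/2450372)) = (219943/8)*(2450372/4987155) = 134735542199/9974310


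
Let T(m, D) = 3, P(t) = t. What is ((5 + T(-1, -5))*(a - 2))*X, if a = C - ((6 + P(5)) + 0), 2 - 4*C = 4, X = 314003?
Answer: -33912324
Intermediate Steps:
C = -½ (C = ½ - ¼*4 = ½ - 1 = -½ ≈ -0.50000)
a = -23/2 (a = -½ - ((6 + 5) + 0) = -½ - (11 + 0) = -½ - 1*11 = -½ - 11 = -23/2 ≈ -11.500)
((5 + T(-1, -5))*(a - 2))*X = ((5 + 3)*(-23/2 - 2))*314003 = (8*(-27/2))*314003 = -108*314003 = -33912324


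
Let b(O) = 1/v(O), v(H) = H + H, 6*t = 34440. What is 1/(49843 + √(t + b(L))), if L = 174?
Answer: 17345364/864542980331 - 2*√173784327/864542980331 ≈ 2.0033e-5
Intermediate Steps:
t = 5740 (t = (⅙)*34440 = 5740)
v(H) = 2*H
b(O) = 1/(2*O)
1/(49843 + √(t + b(L))) = 1/(49843 + √(5740 + (½)/174)) = 1/(49843 + √(5740 + (½)*(1/174))) = 1/(49843 + √(5740 + 1/348)) = 1/(49843 + √(1997521/348)) = 1/(49843 + √173784327/174)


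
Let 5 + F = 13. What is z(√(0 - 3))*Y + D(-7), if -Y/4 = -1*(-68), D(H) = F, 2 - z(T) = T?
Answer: -536 + 272*I*√3 ≈ -536.0 + 471.12*I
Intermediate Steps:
F = 8 (F = -5 + 13 = 8)
z(T) = 2 - T
D(H) = 8
Y = -272 (Y = -(-4)*(-68) = -4*68 = -272)
z(√(0 - 3))*Y + D(-7) = (2 - √(0 - 3))*(-272) + 8 = (2 - √(-3))*(-272) + 8 = (2 - I*√3)*(-272) + 8 = (-544 + 272*I*√3) + 8 = -536 + 272*I*√3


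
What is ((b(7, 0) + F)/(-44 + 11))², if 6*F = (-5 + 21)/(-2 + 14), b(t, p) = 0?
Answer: 4/88209 ≈ 4.5347e-5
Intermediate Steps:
F = 2/9 (F = ((-5 + 21)/(-2 + 14))/6 = (16/12)/6 = (16*(1/12))/6 = (⅙)*(4/3) = 2/9 ≈ 0.22222)
((b(7, 0) + F)/(-44 + 11))² = ((0 + 2/9)/(-44 + 11))² = ((2/9)/(-33))² = ((2/9)*(-1/33))² = (-2/297)² = 4/88209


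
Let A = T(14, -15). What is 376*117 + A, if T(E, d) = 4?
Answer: 43996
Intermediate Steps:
A = 4
376*117 + A = 376*117 + 4 = 43992 + 4 = 43996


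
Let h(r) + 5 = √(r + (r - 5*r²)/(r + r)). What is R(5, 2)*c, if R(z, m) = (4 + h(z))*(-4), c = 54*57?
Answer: 12312 - 12312*I*√7 ≈ 12312.0 - 32575.0*I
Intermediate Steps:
h(r) = -5 + √(r + (r - 5*r²)/(2*r)) (h(r) = -5 + √(r + (r - 5*r²)/(r + r)) = -5 + √(r + (r - 5*r²)/((2*r))) = -5 + √(r + (r - 5*r²)*(1/(2*r))) = -5 + √(r + (r - 5*r²)/(2*r)))
c = 3078
R(z, m) = 4 - 2*√(2 - 6*z) (R(z, m) = (4 + (-5 + √(2 - 6*z)/2))*(-4) = (-1 + √(2 - 6*z)/2)*(-4) = 4 - 2*√(2 - 6*z))
R(5, 2)*c = (4 - 2*√(2 - 6*5))*3078 = (4 - 2*√(2 - 30))*3078 = (4 - 4*I*√7)*3078 = 12312 - 12312*I*√7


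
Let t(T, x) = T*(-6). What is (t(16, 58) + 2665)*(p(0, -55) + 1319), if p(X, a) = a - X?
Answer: 3247216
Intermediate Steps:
t(T, x) = -6*T
(t(16, 58) + 2665)*(p(0, -55) + 1319) = (-6*16 + 2665)*((-55 - 1*0) + 1319) = (-96 + 2665)*((-55 + 0) + 1319) = 2569*(-55 + 1319) = 2569*1264 = 3247216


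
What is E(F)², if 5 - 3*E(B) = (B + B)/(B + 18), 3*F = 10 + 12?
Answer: 784/361 ≈ 2.1717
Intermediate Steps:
F = 22/3 (F = (10 + 12)/3 = (⅓)*22 = 22/3 ≈ 7.3333)
E(B) = 5/3 - 2*B/(3*(18 + B)) (E(B) = 5/3 - (B + B)/(3*(B + 18)) = 5/3 - 2*B/(3*(18 + B)))
E(F)² = ((30 + 22/3)/(18 + 22/3))² = ((112/3)/(76/3))² = ((3/76)*(112/3))² = (28/19)² = 784/361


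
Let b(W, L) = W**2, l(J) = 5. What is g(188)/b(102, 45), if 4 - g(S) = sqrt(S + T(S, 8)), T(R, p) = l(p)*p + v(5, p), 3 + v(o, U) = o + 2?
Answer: 1/2601 - sqrt(58)/5202 ≈ -0.0010795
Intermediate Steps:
v(o, U) = -1 + o (v(o, U) = -3 + (o + 2) = -3 + (2 + o) = -1 + o)
T(R, p) = 4 + 5*p (T(R, p) = 5*p + (-1 + 5) = 5*p + 4 = 4 + 5*p)
g(S) = 4 - sqrt(44 + S) (g(S) = 4 - sqrt(S + (4 + 5*8)) = 4 - sqrt(S + (4 + 40)) = 4 - sqrt(S + 44) = 4 - sqrt(44 + S))
g(188)/b(102, 45) = (4 - sqrt(44 + 188))/(102**2) = (4 - sqrt(232))/10404 = (4 - 2*sqrt(58))*(1/10404) = 1/2601 - sqrt(58)/5202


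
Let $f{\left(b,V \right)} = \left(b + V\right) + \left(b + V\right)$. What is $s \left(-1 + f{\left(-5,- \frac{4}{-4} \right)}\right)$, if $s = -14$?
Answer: $126$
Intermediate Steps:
$f{\left(b,V \right)} = 2 V + 2 b$ ($f{\left(b,V \right)} = \left(V + b\right) + \left(V + b\right) = 2 V + 2 b$)
$s \left(-1 + f{\left(-5,- \frac{4}{-4} \right)}\right) = - 14 \left(-1 + \left(2 \left(- \frac{4}{-4}\right) + 2 \left(-5\right)\right)\right) = - 14 \left(-1 - \left(10 - 2 \left(\left(-4\right) \left(- \frac{1}{4}\right)\right)\right)\right) = - 14 \left(-1 + \left(2 \cdot 1 - 10\right)\right) = - 14 \left(-1 + \left(2 - 10\right)\right) = - 14 \left(-1 - 8\right) = \left(-14\right) \left(-9\right) = 126$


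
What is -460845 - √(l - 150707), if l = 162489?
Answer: -460845 - √11782 ≈ -4.6095e+5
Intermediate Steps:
-460845 - √(l - 150707) = -460845 - √(162489 - 150707) = -460845 - √11782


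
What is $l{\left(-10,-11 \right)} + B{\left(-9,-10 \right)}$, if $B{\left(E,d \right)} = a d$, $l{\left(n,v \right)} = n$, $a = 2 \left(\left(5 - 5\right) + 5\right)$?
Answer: $-110$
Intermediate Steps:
$a = 10$ ($a = 2 \left(0 + 5\right) = 2 \cdot 5 = 10$)
$B{\left(E,d \right)} = 10 d$
$l{\left(-10,-11 \right)} + B{\left(-9,-10 \right)} = -10 + 10 \left(-10\right) = -10 - 100 = -110$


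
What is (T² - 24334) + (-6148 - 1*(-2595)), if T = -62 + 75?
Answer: -27718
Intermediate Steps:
T = 13
(T² - 24334) + (-6148 - 1*(-2595)) = (13² - 24334) + (-6148 - 1*(-2595)) = (169 - 24334) + (-6148 + 2595) = -24165 - 3553 = -27718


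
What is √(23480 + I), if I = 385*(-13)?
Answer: 5*√739 ≈ 135.92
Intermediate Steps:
I = -5005
√(23480 + I) = √(23480 - 5005) = √18475 = 5*√739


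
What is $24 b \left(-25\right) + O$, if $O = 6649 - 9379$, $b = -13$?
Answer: $5070$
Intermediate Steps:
$O = -2730$
$24 b \left(-25\right) + O = 24 \left(-13\right) \left(-25\right) - 2730 = \left(-312\right) \left(-25\right) - 2730 = 7800 - 2730 = 5070$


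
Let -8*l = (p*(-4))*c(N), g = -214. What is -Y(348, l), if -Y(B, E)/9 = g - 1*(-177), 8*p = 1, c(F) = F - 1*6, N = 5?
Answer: -333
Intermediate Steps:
c(F) = -6 + F (c(F) = F - 6 = -6 + F)
p = ⅛ (p = (⅛)*1 = ⅛ ≈ 0.12500)
l = -1/16 (l = -(⅛)*(-4)*(-6 + 5)/8 = -(-1)*(-1)/16 = -⅛*½ = -1/16 ≈ -0.062500)
Y(B, E) = 333 (Y(B, E) = -9*(-214 - 1*(-177)) = -9*(-214 + 177) = -9*(-37) = 333)
-Y(348, l) = -1*333 = -333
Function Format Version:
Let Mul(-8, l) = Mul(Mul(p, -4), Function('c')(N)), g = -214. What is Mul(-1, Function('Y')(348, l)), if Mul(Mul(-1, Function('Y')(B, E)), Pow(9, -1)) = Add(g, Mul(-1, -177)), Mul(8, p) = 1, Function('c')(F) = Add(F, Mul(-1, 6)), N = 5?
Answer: -333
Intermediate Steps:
Function('c')(F) = Add(-6, F) (Function('c')(F) = Add(F, -6) = Add(-6, F))
p = Rational(1, 8) (p = Mul(Rational(1, 8), 1) = Rational(1, 8) ≈ 0.12500)
l = Rational(-1, 16) (l = Mul(Rational(-1, 8), Mul(Mul(Rational(1, 8), -4), Add(-6, 5))) = Mul(Rational(-1, 8), Mul(Rational(-1, 2), -1)) = Mul(Rational(-1, 8), Rational(1, 2)) = Rational(-1, 16) ≈ -0.062500)
Function('Y')(B, E) = 333 (Function('Y')(B, E) = Mul(-9, Add(-214, Mul(-1, -177))) = Mul(-9, Add(-214, 177)) = Mul(-9, -37) = 333)
Mul(-1, Function('Y')(348, l)) = Mul(-1, 333) = -333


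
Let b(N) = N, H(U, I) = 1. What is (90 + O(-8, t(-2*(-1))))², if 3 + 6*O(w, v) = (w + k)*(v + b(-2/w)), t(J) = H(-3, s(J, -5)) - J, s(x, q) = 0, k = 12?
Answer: 7921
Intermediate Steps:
t(J) = 1 - J
O(w, v) = -½ + (12 + w)*(v - 2/w)/6 (O(w, v) = -½ + ((w + 12)*(v - 2/w))/6 = -½ + ((12 + w)*(v - 2/w))/6 = -½ + (12 + w)*(v - 2/w)/6)
(90 + O(-8, t(-2*(-1))))² = (90 + (⅙)*(-24 - 8*(-5 + 12*(1 - (-2)*(-1)) + (1 - (-2)*(-1))*(-8)))/(-8))² = (90 + (⅙)*(-⅛)*(-24 - 8*(-5 + 12*(1 - 1*2) + (1 - 1*2)*(-8))))² = (90 + (⅙)*(-⅛)*(-24 - 8*(-5 + 12*(1 - 2) + (1 - 2)*(-8))))² = (90 + (⅙)*(-⅛)*(-24 - 8*(-5 + 12*(-1) - 1*(-8))))² = (90 + (⅙)*(-⅛)*(-24 - 8*(-5 - 12 + 8)))² = (90 + (⅙)*(-⅛)*(-24 - 8*(-9)))² = (90 + (⅙)*(-⅛)*(-24 + 72))² = (90 + (⅙)*(-⅛)*48)² = (90 - 1)² = 89² = 7921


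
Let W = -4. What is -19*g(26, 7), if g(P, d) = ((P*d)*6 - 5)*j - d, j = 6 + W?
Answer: -41173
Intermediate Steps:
j = 2 (j = 6 - 4 = 2)
g(P, d) = -10 - d + 12*P*d (g(P, d) = ((P*d)*6 - 5)*2 - d = (6*P*d - 5)*2 - d = (-5 + 6*P*d)*2 - d = (-10 + 12*P*d) - d = -10 - d + 12*P*d)
-19*g(26, 7) = -19*(-10 - 1*7 + 12*26*7) = -19*(-10 - 7 + 2184) = -19*2167 = -41173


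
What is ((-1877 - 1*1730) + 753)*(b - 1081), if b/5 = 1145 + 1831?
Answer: -39382346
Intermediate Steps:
b = 14880 (b = 5*(1145 + 1831) = 5*2976 = 14880)
((-1877 - 1*1730) + 753)*(b - 1081) = ((-1877 - 1*1730) + 753)*(14880 - 1081) = ((-1877 - 1730) + 753)*13799 = (-3607 + 753)*13799 = -2854*13799 = -39382346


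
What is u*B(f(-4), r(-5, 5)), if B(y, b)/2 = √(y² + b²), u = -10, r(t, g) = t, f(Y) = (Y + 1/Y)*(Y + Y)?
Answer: -20*√1181 ≈ -687.31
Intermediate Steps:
f(Y) = 2*Y*(Y + 1/Y) (f(Y) = (Y + 1/Y)*(2*Y) = 2*Y*(Y + 1/Y))
B(y, b) = 2*√(b² + y²) (B(y, b) = 2*√(y² + b²) = 2*√(b² + y²))
u*B(f(-4), r(-5, 5)) = -20*√((-5)² + (2 + 2*(-4)²)²) = -20*√(25 + (2 + 2*16)²) = -20*√(25 + (2 + 32)²) = -20*√(25 + 34²) = -20*√(25 + 1156) = -20*√1181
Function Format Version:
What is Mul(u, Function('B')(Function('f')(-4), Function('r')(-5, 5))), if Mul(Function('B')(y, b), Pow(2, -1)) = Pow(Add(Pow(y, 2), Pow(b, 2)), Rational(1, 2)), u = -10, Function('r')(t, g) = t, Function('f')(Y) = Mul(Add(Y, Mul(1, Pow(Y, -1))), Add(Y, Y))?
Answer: Mul(-20, Pow(1181, Rational(1, 2))) ≈ -687.31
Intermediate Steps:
Function('f')(Y) = Mul(2, Y, Add(Y, Pow(Y, -1))) (Function('f')(Y) = Mul(Add(Y, Pow(Y, -1)), Mul(2, Y)) = Mul(2, Y, Add(Y, Pow(Y, -1))))
Function('B')(y, b) = Mul(2, Pow(Add(Pow(b, 2), Pow(y, 2)), Rational(1, 2))) (Function('B')(y, b) = Mul(2, Pow(Add(Pow(y, 2), Pow(b, 2)), Rational(1, 2))) = Mul(2, Pow(Add(Pow(b, 2), Pow(y, 2)), Rational(1, 2))))
Mul(u, Function('B')(Function('f')(-4), Function('r')(-5, 5))) = Mul(-10, Mul(2, Pow(Add(Pow(-5, 2), Pow(Add(2, Mul(2, Pow(-4, 2))), 2)), Rational(1, 2)))) = Mul(-10, Mul(2, Pow(Add(25, Pow(Add(2, Mul(2, 16)), 2)), Rational(1, 2)))) = Mul(-10, Mul(2, Pow(Add(25, Pow(Add(2, 32), 2)), Rational(1, 2)))) = Mul(-10, Mul(2, Pow(Add(25, Pow(34, 2)), Rational(1, 2)))) = Mul(-10, Mul(2, Pow(Add(25, 1156), Rational(1, 2)))) = Mul(-10, Mul(2, Pow(1181, Rational(1, 2)))) = Mul(-20, Pow(1181, Rational(1, 2)))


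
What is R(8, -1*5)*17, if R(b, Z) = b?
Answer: 136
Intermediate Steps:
R(8, -1*5)*17 = 8*17 = 136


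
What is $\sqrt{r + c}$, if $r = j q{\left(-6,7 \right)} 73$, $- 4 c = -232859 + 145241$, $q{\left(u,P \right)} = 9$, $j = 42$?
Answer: $\frac{\sqrt{197994}}{2} \approx 222.48$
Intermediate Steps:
$c = \frac{43809}{2}$ ($c = - \frac{-232859 + 145241}{4} = \left(- \frac{1}{4}\right) \left(-87618\right) = \frac{43809}{2} \approx 21905.0$)
$r = 27594$ ($r = 42 \cdot 9 \cdot 73 = 378 \cdot 73 = 27594$)
$\sqrt{r + c} = \sqrt{27594 + \frac{43809}{2}} = \sqrt{\frac{98997}{2}} = \frac{\sqrt{197994}}{2}$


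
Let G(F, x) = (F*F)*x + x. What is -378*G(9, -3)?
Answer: 92988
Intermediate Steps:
G(F, x) = x + x*F**2 (G(F, x) = F**2*x + x = x*F**2 + x = x + x*F**2)
-378*G(9, -3) = -(-1134)*(1 + 9**2) = -(-1134)*(1 + 81) = -(-1134)*82 = -378*(-246) = 92988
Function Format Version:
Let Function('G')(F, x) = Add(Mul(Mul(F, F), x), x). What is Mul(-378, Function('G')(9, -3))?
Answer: 92988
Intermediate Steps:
Function('G')(F, x) = Add(x, Mul(x, Pow(F, 2))) (Function('G')(F, x) = Add(Mul(Pow(F, 2), x), x) = Add(Mul(x, Pow(F, 2)), x) = Add(x, Mul(x, Pow(F, 2))))
Mul(-378, Function('G')(9, -3)) = Mul(-378, Mul(-3, Add(1, Pow(9, 2)))) = Mul(-378, Mul(-3, Add(1, 81))) = Mul(-378, Mul(-3, 82)) = Mul(-378, -246) = 92988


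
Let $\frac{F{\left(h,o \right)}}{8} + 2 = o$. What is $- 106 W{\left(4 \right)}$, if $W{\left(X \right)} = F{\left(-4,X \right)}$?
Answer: $-1696$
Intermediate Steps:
$F{\left(h,o \right)} = -16 + 8 o$
$W{\left(X \right)} = -16 + 8 X$
$- 106 W{\left(4 \right)} = - 106 \left(-16 + 8 \cdot 4\right) = - 106 \left(-16 + 32\right) = \left(-106\right) 16 = -1696$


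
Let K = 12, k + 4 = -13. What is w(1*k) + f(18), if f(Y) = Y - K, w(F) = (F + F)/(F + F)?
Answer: 7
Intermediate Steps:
k = -17 (k = -4 - 13 = -17)
w(F) = 1 (w(F) = (2*F)/((2*F)) = (2*F)*(1/(2*F)) = 1)
f(Y) = -12 + Y (f(Y) = Y - 1*12 = Y - 12 = -12 + Y)
w(1*k) + f(18) = 1 + (-12 + 18) = 1 + 6 = 7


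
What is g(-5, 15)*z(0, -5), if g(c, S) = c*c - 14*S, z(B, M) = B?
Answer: 0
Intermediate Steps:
g(c, S) = c**2 - 14*S
g(-5, 15)*z(0, -5) = ((-5)**2 - 14*15)*0 = (25 - 210)*0 = -185*0 = 0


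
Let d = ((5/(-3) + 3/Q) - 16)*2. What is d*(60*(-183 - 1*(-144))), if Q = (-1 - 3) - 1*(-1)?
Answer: 87360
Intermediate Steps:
Q = -3 (Q = -4 + 1 = -3)
d = -112/3 (d = ((5/(-3) + 3/(-3)) - 16)*2 = ((5*(-1/3) + 3*(-1/3)) - 16)*2 = ((-5/3 - 1) - 16)*2 = (-8/3 - 16)*2 = -56/3*2 = -112/3 ≈ -37.333)
d*(60*(-183 - 1*(-144))) = -2240*(-183 - 1*(-144)) = -2240*(-183 + 144) = -2240*(-39) = -112/3*(-2340) = 87360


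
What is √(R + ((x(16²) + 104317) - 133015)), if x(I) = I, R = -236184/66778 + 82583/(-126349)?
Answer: I*√506261097002227692903577/4218666761 ≈ 168.66*I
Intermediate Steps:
R = -17678169895/4218666761 (R = -236184*1/66778 + 82583*(-1/126349) = -118092/33389 - 82583/126349 = -17678169895/4218666761 ≈ -4.1905)
√(R + ((x(16²) + 104317) - 133015)) = √(-17678169895/4218666761 + ((16² + 104317) - 133015)) = √(-17678169895/4218666761 + ((256 + 104317) - 133015)) = √(-17678169895/4218666761 + (104573 - 133015)) = √(-17678169895/4218666761 - 28442) = √(-120004998186257/4218666761) = I*√506261097002227692903577/4218666761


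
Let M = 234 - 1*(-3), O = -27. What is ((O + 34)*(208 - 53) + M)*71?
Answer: 93862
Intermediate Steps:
M = 237 (M = 234 + 3 = 237)
((O + 34)*(208 - 53) + M)*71 = ((-27 + 34)*(208 - 53) + 237)*71 = (7*155 + 237)*71 = (1085 + 237)*71 = 1322*71 = 93862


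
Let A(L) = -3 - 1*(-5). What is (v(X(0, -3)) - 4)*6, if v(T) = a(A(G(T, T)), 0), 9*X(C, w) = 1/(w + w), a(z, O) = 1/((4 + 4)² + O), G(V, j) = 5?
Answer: -765/32 ≈ -23.906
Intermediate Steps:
A(L) = 2 (A(L) = -3 + 5 = 2)
a(z, O) = 1/(64 + O) (a(z, O) = 1/(8² + O) = 1/(64 + O))
X(C, w) = 1/(18*w) (X(C, w) = 1/(9*(w + w)) = 1/(9*((2*w))) = (1/(2*w))/9 = 1/(18*w))
v(T) = 1/64 (v(T) = 1/(64 + 0) = 1/64)
(v(X(0, -3)) - 4)*6 = (1/64 - 4)*6 = -255/64*6 = -765/32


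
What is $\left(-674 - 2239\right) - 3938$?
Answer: $-6851$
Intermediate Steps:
$\left(-674 - 2239\right) - 3938 = -2913 - 3938 = -6851$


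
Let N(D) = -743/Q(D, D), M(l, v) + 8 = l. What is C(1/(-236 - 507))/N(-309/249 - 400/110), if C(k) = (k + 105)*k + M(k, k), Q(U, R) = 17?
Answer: 76417533/410172407 ≈ 0.18631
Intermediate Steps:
M(l, v) = -8 + l
N(D) = -743/17
C(k) = -8 + k + k*(105 + k) (C(k) = (k + 105)*k + (-8 + k) = (105 + k)*k + (-8 + k) = k*(105 + k) + (-8 + k) = -8 + k + k*(105 + k))
C(1/(-236 - 507))/N(-309/249 - 400/110) = (-8 + (1/(-236 - 507))² + 106/(-236 - 507))/(-743/17) = (-8 + (1/(-743))² + 106/(-743))*(-17/743) = (-8 + (-1/743)² + 106*(-1/743))*(-17/743) = (-8 + 1/552049 - 106/743)*(-17/743) = -4495149/552049*(-17/743) = 76417533/410172407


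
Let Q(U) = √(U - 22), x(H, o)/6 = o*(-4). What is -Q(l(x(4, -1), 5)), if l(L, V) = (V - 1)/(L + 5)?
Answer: -I*√18386/29 ≈ -4.6757*I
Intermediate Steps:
x(H, o) = -24*o (x(H, o) = 6*(o*(-4)) = 6*(-4*o) = -24*o)
l(L, V) = (-1 + V)/(5 + L)
Q(U) = √(-22 + U)
-Q(l(x(4, -1), 5)) = -√(-22 + (-1 + 5)/(5 - 24*(-1))) = -√(-22 + 4/(5 + 24)) = -√(-22 + 4/29) = -√(-634/29) = -I*√18386/29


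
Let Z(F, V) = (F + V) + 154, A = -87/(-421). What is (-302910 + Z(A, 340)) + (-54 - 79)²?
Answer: -119869980/421 ≈ -2.8473e+5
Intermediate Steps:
A = 87/421 (A = -87*(-1/421) = 87/421 ≈ 0.20665)
Z(F, V) = 154 + F + V
(-302910 + Z(A, 340)) + (-54 - 79)² = (-302910 + (154 + 87/421 + 340)) + (-54 - 79)² = (-302910 + 208061/421) + (-133)² = -127317049/421 + 17689 = -119869980/421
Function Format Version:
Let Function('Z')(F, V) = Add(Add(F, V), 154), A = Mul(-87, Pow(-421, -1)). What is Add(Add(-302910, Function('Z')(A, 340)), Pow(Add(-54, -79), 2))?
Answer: Rational(-119869980, 421) ≈ -2.8473e+5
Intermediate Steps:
A = Rational(87, 421) (A = Mul(-87, Rational(-1, 421)) = Rational(87, 421) ≈ 0.20665)
Function('Z')(F, V) = Add(154, F, V)
Add(Add(-302910, Function('Z')(A, 340)), Pow(Add(-54, -79), 2)) = Add(Add(-302910, Add(154, Rational(87, 421), 340)), Pow(Add(-54, -79), 2)) = Add(Add(-302910, Rational(208061, 421)), Pow(-133, 2)) = Add(Rational(-127317049, 421), 17689) = Rational(-119869980, 421)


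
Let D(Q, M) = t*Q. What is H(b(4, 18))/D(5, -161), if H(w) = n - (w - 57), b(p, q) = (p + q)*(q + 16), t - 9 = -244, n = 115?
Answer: 576/1175 ≈ 0.49021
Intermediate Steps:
t = -235 (t = 9 - 244 = -235)
b(p, q) = (16 + q)*(p + q) (b(p, q) = (p + q)*(16 + q) = (16 + q)*(p + q))
H(w) = 172 - w (H(w) = 115 - (w - 57) = 115 - (-57 + w) = 115 + (57 - w) = 172 - w)
D(Q, M) = -235*Q
H(b(4, 18))/D(5, -161) = (172 - (18² + 16*4 + 16*18 + 4*18))/((-235*5)) = (172 - (324 + 64 + 288 + 72))/(-1175) = (172 - 1*748)*(-1/1175) = (172 - 748)*(-1/1175) = -576*(-1/1175) = 576/1175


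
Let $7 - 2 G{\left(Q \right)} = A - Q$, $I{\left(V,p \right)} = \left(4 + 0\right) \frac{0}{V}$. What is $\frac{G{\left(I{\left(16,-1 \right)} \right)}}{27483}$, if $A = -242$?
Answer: $\frac{83}{18322} \approx 0.0045301$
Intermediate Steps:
$I{\left(V,p \right)} = 0$ ($I{\left(V,p \right)} = 4 \cdot 0 = 0$)
$G{\left(Q \right)} = \frac{249}{2} + \frac{Q}{2}$ ($G{\left(Q \right)} = \frac{7}{2} - \frac{-242 - Q}{2} = \frac{7}{2} + \left(121 + \frac{Q}{2}\right) = \frac{249}{2} + \frac{Q}{2}$)
$\frac{G{\left(I{\left(16,-1 \right)} \right)}}{27483} = \frac{\frac{249}{2} + \frac{1}{2} \cdot 0}{27483} = \left(\frac{249}{2} + 0\right) \frac{1}{27483} = \frac{249}{2} \cdot \frac{1}{27483} = \frac{83}{18322}$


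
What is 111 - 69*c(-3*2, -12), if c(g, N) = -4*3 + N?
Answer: 1767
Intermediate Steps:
c(g, N) = -12 + N
111 - 69*c(-3*2, -12) = 111 - 69*(-12 - 12) = 111 - 69*(-24) = 111 + 1656 = 1767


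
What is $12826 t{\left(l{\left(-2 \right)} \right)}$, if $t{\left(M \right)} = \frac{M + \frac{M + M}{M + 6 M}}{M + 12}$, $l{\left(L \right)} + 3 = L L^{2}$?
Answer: $- \frac{961950}{7} \approx -1.3742 \cdot 10^{5}$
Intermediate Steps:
$l{\left(L \right)} = -3 + L^{3}$ ($l{\left(L \right)} = -3 + L L^{2} = -3 + L^{3}$)
$t{\left(M \right)} = \frac{\frac{2}{7} + M}{12 + M}$ ($t{\left(M \right)} = \frac{M + \frac{2 M}{7 M}}{12 + M} = \frac{M + 2 M \frac{1}{7 M}}{12 + M} = \frac{M + \frac{2}{7}}{12 + M} = \frac{\frac{2}{7} + M}{12 + M}$)
$12826 t{\left(l{\left(-2 \right)} \right)} = 12826 \frac{\frac{2}{7} + \left(-3 + \left(-2\right)^{3}\right)}{12 + \left(-3 + \left(-2\right)^{3}\right)} = 12826 \frac{\frac{2}{7} - 11}{12 - 11} = 12826 \cdot 1^{-1} \left(- \frac{75}{7}\right) = 12826 \cdot 1 \left(- \frac{75}{7}\right) = 12826 \left(- \frac{75}{7}\right) = - \frac{961950}{7}$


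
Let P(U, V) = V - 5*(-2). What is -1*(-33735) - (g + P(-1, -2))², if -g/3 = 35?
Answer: 24326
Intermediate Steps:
P(U, V) = 10 + V (P(U, V) = V + 10 = 10 + V)
g = -105 (g = -3*35 = -105)
-1*(-33735) - (g + P(-1, -2))² = -1*(-33735) - (-105 + (10 - 2))² = 33735 - (-105 + 8)² = 33735 - 1*(-97)² = 33735 - 1*9409 = 33735 - 9409 = 24326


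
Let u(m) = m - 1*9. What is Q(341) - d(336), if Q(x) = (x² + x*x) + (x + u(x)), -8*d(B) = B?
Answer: 233277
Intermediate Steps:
u(m) = -9 + m (u(m) = m - 9 = -9 + m)
d(B) = -B/8
Q(x) = -9 + 2*x + 2*x² (Q(x) = (x² + x*x) + (x + (-9 + x)) = (x² + x²) + (-9 + 2*x) = 2*x² + (-9 + 2*x) = -9 + 2*x + 2*x²)
Q(341) - d(336) = (-9 + 2*341 + 2*341²) - (-1)*336/8 = (-9 + 682 + 2*116281) - 1*(-42) = (-9 + 682 + 232562) + 42 = 233235 + 42 = 233277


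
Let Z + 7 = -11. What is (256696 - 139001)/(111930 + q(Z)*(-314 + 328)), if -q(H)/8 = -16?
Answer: 117695/113722 ≈ 1.0349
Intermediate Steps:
Z = -18 (Z = -7 - 11 = -18)
q(H) = 128 (q(H) = -8*(-16) = 128)
(256696 - 139001)/(111930 + q(Z)*(-314 + 328)) = (256696 - 139001)/(111930 + 128*(-314 + 328)) = 117695/(111930 + 128*14) = 117695/(111930 + 1792) = 117695/113722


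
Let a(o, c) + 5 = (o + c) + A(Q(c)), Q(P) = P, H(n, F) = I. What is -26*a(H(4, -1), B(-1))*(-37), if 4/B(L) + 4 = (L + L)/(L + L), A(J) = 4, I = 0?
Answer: -6734/3 ≈ -2244.7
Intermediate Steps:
H(n, F) = 0
B(L) = -4/3 (B(L) = 4/(-4 + (L + L)/(L + L)) = 4/(-4 + (2*L)/((2*L))) = 4/(-4 + (2*L)*(1/(2*L))) = 4/(-4 + 1) = 4/(-3) = 4*(-⅓) = -4/3)
a(o, c) = -1 + c + o (a(o, c) = -5 + ((o + c) + 4) = -5 + ((c + o) + 4) = -5 + (4 + c + o) = -1 + c + o)
-26*a(H(4, -1), B(-1))*(-37) = -26*(-1 - 4/3 + 0)*(-37) = -26*(-7/3)*(-37) = (182/3)*(-37) = -6734/3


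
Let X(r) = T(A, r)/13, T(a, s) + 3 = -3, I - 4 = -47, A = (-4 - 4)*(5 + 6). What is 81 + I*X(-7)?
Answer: 1311/13 ≈ 100.85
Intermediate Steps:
A = -88 (A = -8*11 = -88)
I = -43 (I = 4 - 47 = -43)
T(a, s) = -6 (T(a, s) = -3 - 3 = -6)
X(r) = -6/13
81 + I*X(-7) = 81 - 43*(-6/13) = 81 + 258/13 = 1311/13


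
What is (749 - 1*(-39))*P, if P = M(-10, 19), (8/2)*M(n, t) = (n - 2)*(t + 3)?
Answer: -52008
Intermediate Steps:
M(n, t) = (-2 + n)*(3 + t)/4 (M(n, t) = ((n - 2)*(t + 3))/4 = ((-2 + n)*(3 + t))/4 = (-2 + n)*(3 + t)/4)
P = -66 (P = -3/2 - ½*19 + (¾)*(-10) + (¼)*(-10)*19 = -3/2 - 19/2 - 15/2 - 95/2 = -66)
(749 - 1*(-39))*P = (749 - 1*(-39))*(-66) = (749 + 39)*(-66) = 788*(-66) = -52008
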